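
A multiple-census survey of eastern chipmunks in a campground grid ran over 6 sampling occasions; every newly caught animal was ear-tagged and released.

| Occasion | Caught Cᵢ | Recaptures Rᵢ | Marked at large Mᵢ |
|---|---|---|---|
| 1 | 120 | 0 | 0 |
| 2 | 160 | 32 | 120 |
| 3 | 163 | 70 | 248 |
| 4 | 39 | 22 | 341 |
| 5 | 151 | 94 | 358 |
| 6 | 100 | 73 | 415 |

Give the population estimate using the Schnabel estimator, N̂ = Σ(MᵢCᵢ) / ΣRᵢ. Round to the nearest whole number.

Σ MᵢCᵢ = 0·120 + 120·160 + 248·163 + 341·39 + 358·151 + 415·100 = 0 + 19200 + 40424 + 13299 + 54058 + 41500 = 168481
Σ Rᵢ = 0 + 32 + 70 + 22 + 94 + 73 = 291
N̂ = 168481 / 291 ≈ 579.0 → 579

N ≈ 579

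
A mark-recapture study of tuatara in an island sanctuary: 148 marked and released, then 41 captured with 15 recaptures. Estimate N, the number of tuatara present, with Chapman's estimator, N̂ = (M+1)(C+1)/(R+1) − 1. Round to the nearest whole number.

N ≈ 390

N̂ = (148+1)(41+1)/(15+1) − 1 = 149·42/16 − 1
= 6258/16 − 1 ≈ 391.1 − 1 ≈ 390.1 → 390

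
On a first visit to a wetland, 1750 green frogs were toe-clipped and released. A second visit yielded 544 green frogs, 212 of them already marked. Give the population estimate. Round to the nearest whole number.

N ≈ 4491

Lincoln-Petersen assumes M/N = R/C, so N = M·C / R.
N = (1750 × 544) / 212 = 952000 / 212 ≈ 4490.6 → 4491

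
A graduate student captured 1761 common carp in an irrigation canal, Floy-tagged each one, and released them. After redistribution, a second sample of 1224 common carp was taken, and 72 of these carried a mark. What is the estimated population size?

N = (1761 × 1224) / 72 = 2155464 / 72 = 29937

N = 29,937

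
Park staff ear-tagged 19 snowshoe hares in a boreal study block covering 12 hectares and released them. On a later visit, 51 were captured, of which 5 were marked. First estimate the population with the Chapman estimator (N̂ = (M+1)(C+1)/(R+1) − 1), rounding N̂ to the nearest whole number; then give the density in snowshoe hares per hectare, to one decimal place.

density ≈ 14.3 snowshoe hares per hectare

N̂ = 20·52/6 − 1 = 1040/6 − 1 ≈ 172.3 → 172
Density = N̂ / area = 172 / 12 ≈ 14.33 → 14.3 per hectare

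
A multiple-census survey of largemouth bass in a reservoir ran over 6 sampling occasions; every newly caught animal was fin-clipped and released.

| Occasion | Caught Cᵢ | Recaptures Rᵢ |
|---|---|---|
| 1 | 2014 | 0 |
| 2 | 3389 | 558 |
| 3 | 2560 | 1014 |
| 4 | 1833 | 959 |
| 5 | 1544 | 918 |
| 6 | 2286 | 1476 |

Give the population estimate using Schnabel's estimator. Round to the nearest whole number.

N ≈ 12,223

Marked at large before each occasion: Mᵢ = Σⱼ<ᵢ (Cⱼ − Rⱼ) → M1=0, M2=2014, M3=4845, M4=6391, M5=7265, M6=7891
Σ MᵢCᵢ = 0·2014 + 2014·3389 + 4845·2560 + 6391·1833 + 7265·1544 + 7891·2286 = 0 + 6825446 + 12403200 + 11714703 + 11217160 + 18038826 = 60199335
Σ Rᵢ = 0 + 558 + 1014 + 959 + 918 + 1476 = 4925
N̂ = 60199335 / 4925 ≈ 12223.2 → 12223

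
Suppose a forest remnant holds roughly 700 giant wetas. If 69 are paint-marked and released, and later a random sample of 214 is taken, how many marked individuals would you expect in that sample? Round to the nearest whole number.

expected recaptures ≈ 21

Expected recaptures E[R] = M·C / N.
E[R] = 69 × 214 / 700 = 14766 / 700 ≈ 21.1 → 21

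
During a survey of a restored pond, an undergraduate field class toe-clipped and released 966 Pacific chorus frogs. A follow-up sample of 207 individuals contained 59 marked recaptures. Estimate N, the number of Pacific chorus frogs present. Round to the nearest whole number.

If marked individuals mix randomly, R/C ≈ M/N, giving N ≈ M·C/R.
N = (966 × 207) / 59 = 199962 / 59 ≈ 3389.2 → 3389

N ≈ 3389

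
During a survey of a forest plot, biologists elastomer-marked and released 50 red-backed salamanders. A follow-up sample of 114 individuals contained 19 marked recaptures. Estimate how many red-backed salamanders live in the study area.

The marked fraction in the recapture sample should equal the marked fraction in the population: 19/114 = 50/N.
N = (50 × 114) / 19 = 5700 / 19 = 300

N = 300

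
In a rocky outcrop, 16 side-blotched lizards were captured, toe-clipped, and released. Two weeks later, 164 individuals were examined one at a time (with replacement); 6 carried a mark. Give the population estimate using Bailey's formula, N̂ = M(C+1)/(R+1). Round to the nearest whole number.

N̂ = 16·(164+1)/(6+1) = 16·165/7 = 2640/7 ≈ 377.1 → 377

N ≈ 377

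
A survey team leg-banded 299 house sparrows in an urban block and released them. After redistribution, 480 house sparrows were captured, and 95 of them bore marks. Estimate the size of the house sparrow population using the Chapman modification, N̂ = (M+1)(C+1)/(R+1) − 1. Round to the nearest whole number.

N̂ = (299+1)(480+1)/(95+1) − 1 = 300·481/96 − 1
= 144300/96 − 1 ≈ 1503.1 − 1 ≈ 1502.1 → 1502

N ≈ 1502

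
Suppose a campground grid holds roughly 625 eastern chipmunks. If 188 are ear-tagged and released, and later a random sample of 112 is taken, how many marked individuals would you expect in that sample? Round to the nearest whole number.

The marked fraction of the population is 188/625, so in a sample of 112 expect C·(M/N) marked.
E[R] = 188 × 112 / 625 = 21056 / 625 ≈ 33.7 → 34

expected recaptures ≈ 34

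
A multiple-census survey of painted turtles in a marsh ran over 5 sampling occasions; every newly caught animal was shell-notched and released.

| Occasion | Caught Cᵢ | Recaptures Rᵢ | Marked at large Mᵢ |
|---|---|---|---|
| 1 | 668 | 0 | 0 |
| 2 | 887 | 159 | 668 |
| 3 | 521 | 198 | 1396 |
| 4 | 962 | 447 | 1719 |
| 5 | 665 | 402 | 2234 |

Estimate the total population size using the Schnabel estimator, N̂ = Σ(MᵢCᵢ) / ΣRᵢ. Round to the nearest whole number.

N ≈ 3697

Σ MᵢCᵢ = 0·668 + 668·887 + 1396·521 + 1719·962 + 2234·665 = 0 + 592516 + 727316 + 1653678 + 1485610 = 4459120
Σ Rᵢ = 0 + 159 + 198 + 447 + 402 = 1206
N̂ = 4459120 / 1206 ≈ 3697.4 → 3697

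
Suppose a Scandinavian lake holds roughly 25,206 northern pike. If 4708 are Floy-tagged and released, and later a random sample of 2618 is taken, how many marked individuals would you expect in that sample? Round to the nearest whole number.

expected recaptures ≈ 489

Expected recaptures E[R] = M·C / N.
E[R] = 4708 × 2618 / 25206 = 12325544 / 25206 ≈ 489.0 → 489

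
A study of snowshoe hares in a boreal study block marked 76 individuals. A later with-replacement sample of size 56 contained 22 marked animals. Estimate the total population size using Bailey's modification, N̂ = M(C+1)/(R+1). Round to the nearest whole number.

N ≈ 188

N̂ = 76·(56+1)/(22+1) = 76·57/23 = 4332/23 ≈ 188.3 → 188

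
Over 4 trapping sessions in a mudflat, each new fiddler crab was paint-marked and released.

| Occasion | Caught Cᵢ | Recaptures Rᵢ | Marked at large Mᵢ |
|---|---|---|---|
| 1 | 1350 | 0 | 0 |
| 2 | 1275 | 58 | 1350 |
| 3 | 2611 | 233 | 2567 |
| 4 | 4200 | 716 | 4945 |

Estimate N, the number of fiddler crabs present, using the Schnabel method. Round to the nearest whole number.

Σ MᵢCᵢ = 0·1350 + 1350·1275 + 2567·2611 + 4945·4200 = 0 + 1721250 + 6702437 + 20769000 = 29192687
Σ Rᵢ = 0 + 58 + 233 + 716 = 1007
N̂ = 29192687 / 1007 ≈ 28989.8 → 28990

N ≈ 28,990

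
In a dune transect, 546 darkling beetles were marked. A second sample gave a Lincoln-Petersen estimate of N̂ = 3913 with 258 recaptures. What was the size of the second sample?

C = 1849

From N = M·C/R: C = N·R / M = 3913·258 / 546 = 1009554 / 546 = 1849.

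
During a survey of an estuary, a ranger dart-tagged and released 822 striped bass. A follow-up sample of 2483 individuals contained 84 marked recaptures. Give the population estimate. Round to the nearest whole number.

N ≈ 24,298

Lincoln-Petersen assumes M/N = R/C, so N = M·C / R.
N = (822 × 2483) / 84 = 2041026 / 84 ≈ 24297.9 → 24298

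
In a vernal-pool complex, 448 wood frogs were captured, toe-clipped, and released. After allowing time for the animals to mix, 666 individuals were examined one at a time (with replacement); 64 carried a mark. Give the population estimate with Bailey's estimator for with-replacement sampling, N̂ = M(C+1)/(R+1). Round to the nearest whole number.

N ≈ 4597

N̂ = 448·(666+1)/(64+1) = 448·667/65 = 298816/65 ≈ 4597.2 → 4597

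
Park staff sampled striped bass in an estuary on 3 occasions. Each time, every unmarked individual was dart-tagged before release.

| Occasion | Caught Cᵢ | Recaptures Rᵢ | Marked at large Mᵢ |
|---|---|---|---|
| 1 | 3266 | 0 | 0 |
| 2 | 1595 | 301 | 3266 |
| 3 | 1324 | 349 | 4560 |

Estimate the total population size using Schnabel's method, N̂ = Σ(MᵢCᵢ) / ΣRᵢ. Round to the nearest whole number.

N ≈ 17,303

Σ MᵢCᵢ = 0·3266 + 3266·1595 + 4560·1324 = 0 + 5209270 + 6037440 = 11246710
Σ Rᵢ = 0 + 301 + 349 = 650
N̂ = 11246710 / 650 ≈ 17302.6 → 17303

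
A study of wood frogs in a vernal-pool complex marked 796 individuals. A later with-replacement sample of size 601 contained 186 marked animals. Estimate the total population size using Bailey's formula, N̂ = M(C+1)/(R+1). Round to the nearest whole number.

N ≈ 2563

N̂ = 796·(601+1)/(186+1) = 796·602/187 = 479192/187 ≈ 2562.5 → 2563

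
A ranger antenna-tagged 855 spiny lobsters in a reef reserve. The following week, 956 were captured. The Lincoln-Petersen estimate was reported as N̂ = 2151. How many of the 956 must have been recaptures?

R = 380

From N = M·C/R: R = M·C / N = 855·956 / 2151 = 817380 / 2151 = 380.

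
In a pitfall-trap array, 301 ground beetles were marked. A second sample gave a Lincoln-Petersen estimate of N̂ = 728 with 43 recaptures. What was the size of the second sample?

C = 104

From N = M·C/R: C = N·R / M = 728·43 / 301 = 31304 / 301 = 104.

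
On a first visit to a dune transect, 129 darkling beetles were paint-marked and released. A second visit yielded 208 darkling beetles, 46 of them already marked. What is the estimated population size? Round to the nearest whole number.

N ≈ 583

N = (129 × 208) / 46 = 26832 / 46 ≈ 583.3 → 583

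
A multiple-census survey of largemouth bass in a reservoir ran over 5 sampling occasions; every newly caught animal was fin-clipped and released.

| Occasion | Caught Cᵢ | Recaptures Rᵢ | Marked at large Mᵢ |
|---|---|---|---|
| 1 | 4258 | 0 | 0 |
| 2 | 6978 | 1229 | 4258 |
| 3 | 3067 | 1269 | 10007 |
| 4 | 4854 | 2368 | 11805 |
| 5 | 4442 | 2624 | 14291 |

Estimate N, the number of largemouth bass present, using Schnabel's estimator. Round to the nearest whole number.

Σ MᵢCᵢ = 0·4258 + 4258·6978 + 10007·3067 + 11805·4854 + 14291·4442 = 0 + 29712324 + 30691469 + 57301470 + 63480622 = 181185885
Σ Rᵢ = 0 + 1229 + 1269 + 2368 + 2624 = 7490
N̂ = 181185885 / 7490 ≈ 24190.4 → 24190

N ≈ 24,190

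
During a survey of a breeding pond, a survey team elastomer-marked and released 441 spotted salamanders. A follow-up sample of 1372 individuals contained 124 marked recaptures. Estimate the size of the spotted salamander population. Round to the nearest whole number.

N = (441 × 1372) / 124 = 605052 / 124 ≈ 4879.45 → 4879

N ≈ 4879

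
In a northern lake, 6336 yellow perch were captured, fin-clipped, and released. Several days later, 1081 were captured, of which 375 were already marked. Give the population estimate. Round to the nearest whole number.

The marked fraction in the recapture sample should equal the marked fraction in the population: 375/1081 = 6336/N.
N = (6336 × 1081) / 375 = 6849216 / 375 ≈ 18264.6 → 18265

N ≈ 18,265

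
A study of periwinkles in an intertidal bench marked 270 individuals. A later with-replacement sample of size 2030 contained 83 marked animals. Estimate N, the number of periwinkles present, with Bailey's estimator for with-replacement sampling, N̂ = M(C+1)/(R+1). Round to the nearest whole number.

N̂ = 270·(2030+1)/(83+1) = 270·2031/84 = 548370/84 ≈ 6528.2 → 6528

N ≈ 6528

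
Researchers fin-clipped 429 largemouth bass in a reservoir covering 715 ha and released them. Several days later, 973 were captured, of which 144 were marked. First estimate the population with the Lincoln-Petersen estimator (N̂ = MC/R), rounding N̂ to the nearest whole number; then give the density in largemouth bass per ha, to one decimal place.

N̂ = 429·973/144 = 417417/144 ≈ 2898.7 → 2899
Density = N̂ / area = 2899 / 715 ≈ 4.05 → 4.1 per ha

density ≈ 4.1 largemouth bass per ha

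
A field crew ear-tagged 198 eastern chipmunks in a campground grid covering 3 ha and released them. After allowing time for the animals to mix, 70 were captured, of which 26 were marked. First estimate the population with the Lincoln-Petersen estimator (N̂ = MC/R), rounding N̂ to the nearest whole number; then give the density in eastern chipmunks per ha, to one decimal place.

N̂ = 198·70/26 = 13860/26 ≈ 533.1 → 533
Density = N̂ / area = 533 / 3 ≈ 177.67 → 177.7 per ha

density ≈ 177.7 eastern chipmunks per ha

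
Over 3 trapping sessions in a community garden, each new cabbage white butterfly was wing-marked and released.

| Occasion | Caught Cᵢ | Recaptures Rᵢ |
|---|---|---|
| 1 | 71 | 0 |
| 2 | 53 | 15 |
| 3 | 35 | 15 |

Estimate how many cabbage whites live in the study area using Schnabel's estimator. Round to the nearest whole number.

Marked at large before each occasion: Mᵢ = Σⱼ<ᵢ (Cⱼ − Rⱼ) → M1=0, M2=71, M3=109
Σ MᵢCᵢ = 0·71 + 71·53 + 109·35 = 0 + 3763 + 3815 = 7578
Σ Rᵢ = 0 + 15 + 15 = 30
N̂ = 7578 / 30 ≈ 252.6 → 253

N ≈ 253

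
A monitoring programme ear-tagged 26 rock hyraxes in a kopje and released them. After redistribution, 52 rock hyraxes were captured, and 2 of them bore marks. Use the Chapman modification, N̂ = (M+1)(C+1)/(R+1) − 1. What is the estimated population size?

N = 476

N̂ = (26+1)(52+1)/(2+1) − 1 = 27·53/3 − 1
= 1431/3 − 1 = 477 − 1 = 476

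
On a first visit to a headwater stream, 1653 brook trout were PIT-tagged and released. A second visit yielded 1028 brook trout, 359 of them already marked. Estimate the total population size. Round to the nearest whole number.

N ≈ 4733

N = (1653 × 1028) / 359 = 1699284 / 359 ≈ 4733.4 → 4733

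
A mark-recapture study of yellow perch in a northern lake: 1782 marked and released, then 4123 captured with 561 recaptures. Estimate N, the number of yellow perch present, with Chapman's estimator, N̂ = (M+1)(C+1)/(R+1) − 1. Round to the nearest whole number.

N ≈ 13,083

N̂ = (1782+1)(4123+1)/(561+1) − 1 = 1783·4124/562 − 1
= 7353092/562 − 1 ≈ 13083.8 − 1 ≈ 13082.8 → 13083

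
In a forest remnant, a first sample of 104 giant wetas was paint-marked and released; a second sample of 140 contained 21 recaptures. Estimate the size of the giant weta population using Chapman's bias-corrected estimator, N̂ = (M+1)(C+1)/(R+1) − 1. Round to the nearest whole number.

N̂ = (104+1)(140+1)/(21+1) − 1 = 105·141/22 − 1
= 14805/22 − 1 ≈ 673.0 − 1 ≈ 672.0 → 672

N ≈ 672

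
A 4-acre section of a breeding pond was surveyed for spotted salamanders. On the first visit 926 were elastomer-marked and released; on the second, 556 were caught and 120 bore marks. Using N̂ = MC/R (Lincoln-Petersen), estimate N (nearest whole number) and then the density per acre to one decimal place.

density ≈ 1072.5 spotted salamanders per acre

N̂ = 926·556/120 = 514856/120 ≈ 4290.47 → 4290
Density = N̂ / area = 4290 / 4 ≈ 1072.50 → 1072.5 per acre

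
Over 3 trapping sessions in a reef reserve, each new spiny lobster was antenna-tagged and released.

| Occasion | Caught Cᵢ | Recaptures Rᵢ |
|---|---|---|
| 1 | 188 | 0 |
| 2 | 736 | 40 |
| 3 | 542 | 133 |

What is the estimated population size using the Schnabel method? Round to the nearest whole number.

N ≈ 3569

Marked at large before each occasion: Mᵢ = Σⱼ<ᵢ (Cⱼ − Rⱼ) → M1=0, M2=188, M3=884
Σ MᵢCᵢ = 0·188 + 188·736 + 884·542 = 0 + 138368 + 479128 = 617496
Σ Rᵢ = 0 + 40 + 133 = 173
N̂ = 617496 / 173 ≈ 3569.3 → 3569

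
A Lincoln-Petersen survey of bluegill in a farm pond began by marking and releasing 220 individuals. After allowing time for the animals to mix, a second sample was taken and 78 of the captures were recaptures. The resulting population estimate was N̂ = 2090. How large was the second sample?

C = 741

From N = M·C/R: C = N·R / M = 2090·78 / 220 = 163020 / 220 = 741.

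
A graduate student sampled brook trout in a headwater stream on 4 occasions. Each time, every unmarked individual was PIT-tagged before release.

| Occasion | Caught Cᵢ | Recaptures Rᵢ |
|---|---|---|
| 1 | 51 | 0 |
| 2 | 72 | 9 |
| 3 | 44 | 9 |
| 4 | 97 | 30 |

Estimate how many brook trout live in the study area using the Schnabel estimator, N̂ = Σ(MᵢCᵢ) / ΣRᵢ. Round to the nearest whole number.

N ≈ 482

Marked at large before each occasion: Mᵢ = Σⱼ<ᵢ (Cⱼ − Rⱼ) → M1=0, M2=51, M3=114, M4=149
Σ MᵢCᵢ = 0·51 + 51·72 + 114·44 + 149·97 = 0 + 3672 + 5016 + 14453 = 23141
Σ Rᵢ = 0 + 9 + 9 + 30 = 48
N̂ = 23141 / 48 ≈ 482.1 → 482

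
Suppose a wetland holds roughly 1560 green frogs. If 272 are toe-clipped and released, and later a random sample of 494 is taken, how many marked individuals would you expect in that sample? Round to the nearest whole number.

Expected recaptures E[R] = M·C / N.
E[R] = 272 × 494 / 1560 = 134368 / 1560 ≈ 86.1 → 86

expected recaptures ≈ 86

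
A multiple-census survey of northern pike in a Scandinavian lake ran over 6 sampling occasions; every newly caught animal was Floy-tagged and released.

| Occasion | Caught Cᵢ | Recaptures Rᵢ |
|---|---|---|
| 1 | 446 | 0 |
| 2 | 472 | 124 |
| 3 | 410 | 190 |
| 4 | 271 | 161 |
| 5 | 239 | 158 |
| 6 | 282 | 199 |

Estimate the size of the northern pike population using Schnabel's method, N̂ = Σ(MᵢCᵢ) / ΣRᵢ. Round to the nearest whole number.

Marked at large before each occasion: Mᵢ = Σⱼ<ᵢ (Cⱼ − Rⱼ) → M1=0, M2=446, M3=794, M4=1014, M5=1124, M6=1205
Σ MᵢCᵢ = 0·446 + 446·472 + 794·410 + 1014·271 + 1124·239 + 1205·282 = 0 + 210512 + 325540 + 274794 + 268636 + 339810 = 1419292
Σ Rᵢ = 0 + 124 + 190 + 161 + 158 + 199 = 832
N̂ = 1419292 / 832 ≈ 1705.9 → 1706

N ≈ 1706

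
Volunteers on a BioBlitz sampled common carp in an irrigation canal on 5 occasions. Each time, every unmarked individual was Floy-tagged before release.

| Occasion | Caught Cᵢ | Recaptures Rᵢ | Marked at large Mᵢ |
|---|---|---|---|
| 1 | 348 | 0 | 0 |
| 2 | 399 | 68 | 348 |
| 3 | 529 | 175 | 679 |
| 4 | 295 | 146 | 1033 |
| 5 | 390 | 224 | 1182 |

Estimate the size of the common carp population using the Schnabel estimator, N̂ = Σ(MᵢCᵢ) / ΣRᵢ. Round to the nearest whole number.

Σ MᵢCᵢ = 0·348 + 348·399 + 679·529 + 1033·295 + 1182·390 = 0 + 138852 + 359191 + 304735 + 460980 = 1263758
Σ Rᵢ = 0 + 68 + 175 + 146 + 224 = 613
N̂ = 1263758 / 613 ≈ 2061.6 → 2062

N ≈ 2062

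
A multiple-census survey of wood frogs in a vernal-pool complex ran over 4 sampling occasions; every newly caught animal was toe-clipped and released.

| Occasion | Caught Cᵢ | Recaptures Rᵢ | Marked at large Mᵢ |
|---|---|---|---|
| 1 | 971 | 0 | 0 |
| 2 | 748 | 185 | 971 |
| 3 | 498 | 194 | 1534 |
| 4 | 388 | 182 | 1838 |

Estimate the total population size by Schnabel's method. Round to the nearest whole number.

Σ MᵢCᵢ = 0·971 + 971·748 + 1534·498 + 1838·388 = 0 + 726308 + 763932 + 713144 = 2203384
Σ Rᵢ = 0 + 185 + 194 + 182 = 561
N̂ = 2203384 / 561 ≈ 3927.6 → 3928

N ≈ 3928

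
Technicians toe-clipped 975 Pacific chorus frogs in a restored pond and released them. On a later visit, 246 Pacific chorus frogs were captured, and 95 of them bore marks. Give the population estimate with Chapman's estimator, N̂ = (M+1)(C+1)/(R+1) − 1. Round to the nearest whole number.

N ≈ 2510

N̂ = (975+1)(246+1)/(95+1) − 1 = 976·247/96 − 1
= 241072/96 − 1 ≈ 2511.2 − 1 ≈ 2510.2 → 2510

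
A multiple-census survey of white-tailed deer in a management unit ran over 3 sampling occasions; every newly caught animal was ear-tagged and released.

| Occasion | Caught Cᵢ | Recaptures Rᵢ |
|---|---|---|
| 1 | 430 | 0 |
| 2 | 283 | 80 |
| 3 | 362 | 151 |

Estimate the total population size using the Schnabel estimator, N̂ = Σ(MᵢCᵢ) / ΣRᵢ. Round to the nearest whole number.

N ≈ 1519

Marked at large before each occasion: Mᵢ = Σⱼ<ᵢ (Cⱼ − Rⱼ) → M1=0, M2=430, M3=633
Σ MᵢCᵢ = 0·430 + 430·283 + 633·362 = 0 + 121690 + 229146 = 350836
Σ Rᵢ = 0 + 80 + 151 = 231
N̂ = 350836 / 231 ≈ 1518.8 → 1519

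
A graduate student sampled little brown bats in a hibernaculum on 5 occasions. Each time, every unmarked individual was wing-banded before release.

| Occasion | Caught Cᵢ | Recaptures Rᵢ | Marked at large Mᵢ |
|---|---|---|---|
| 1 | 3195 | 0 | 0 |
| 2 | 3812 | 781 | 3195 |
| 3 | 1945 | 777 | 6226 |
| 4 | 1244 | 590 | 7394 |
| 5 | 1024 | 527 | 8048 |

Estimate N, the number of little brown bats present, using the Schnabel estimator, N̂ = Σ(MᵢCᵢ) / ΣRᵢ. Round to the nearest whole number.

Σ MᵢCᵢ = 0·3195 + 3195·3812 + 6226·1945 + 7394·1244 + 8048·1024 = 0 + 12179340 + 12109570 + 9198136 + 8241152 = 41728198
Σ Rᵢ = 0 + 781 + 777 + 590 + 527 = 2675
N̂ = 41728198 / 2675 ≈ 15599.3 → 15599

N ≈ 15,599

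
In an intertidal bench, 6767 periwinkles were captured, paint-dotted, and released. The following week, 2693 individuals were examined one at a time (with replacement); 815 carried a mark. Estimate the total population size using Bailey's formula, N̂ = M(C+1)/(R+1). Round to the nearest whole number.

N ≈ 22,341

N̂ = 6767·(2693+1)/(815+1) = 6767·2694/816 = 18230298/816 ≈ 22341.1 → 22341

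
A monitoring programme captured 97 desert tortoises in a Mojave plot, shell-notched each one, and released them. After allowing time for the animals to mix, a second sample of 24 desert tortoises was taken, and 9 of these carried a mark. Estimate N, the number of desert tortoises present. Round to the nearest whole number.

N ≈ 259

The marked fraction in the recapture sample should equal the marked fraction in the population: 9/24 = 97/N.
N = (97 × 24) / 9 = 2328 / 9 ≈ 258.7 → 259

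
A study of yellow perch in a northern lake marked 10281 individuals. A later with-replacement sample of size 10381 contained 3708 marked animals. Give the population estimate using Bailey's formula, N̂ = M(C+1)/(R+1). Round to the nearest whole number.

N ≈ 28,778

N̂ = 10281·(10381+1)/(3708+1) = 10281·10382/3709 = 106737342/3709 ≈ 28777.9 → 28778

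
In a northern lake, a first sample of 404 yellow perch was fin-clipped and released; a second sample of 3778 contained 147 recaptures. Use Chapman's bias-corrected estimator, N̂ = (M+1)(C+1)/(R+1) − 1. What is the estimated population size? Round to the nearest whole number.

N ≈ 10,340

N̂ = (404+1)(3778+1)/(147+1) − 1 = 405·3779/148 − 1
= 1530495/148 − 1 ≈ 10341.2 − 1 ≈ 10340.2 → 10340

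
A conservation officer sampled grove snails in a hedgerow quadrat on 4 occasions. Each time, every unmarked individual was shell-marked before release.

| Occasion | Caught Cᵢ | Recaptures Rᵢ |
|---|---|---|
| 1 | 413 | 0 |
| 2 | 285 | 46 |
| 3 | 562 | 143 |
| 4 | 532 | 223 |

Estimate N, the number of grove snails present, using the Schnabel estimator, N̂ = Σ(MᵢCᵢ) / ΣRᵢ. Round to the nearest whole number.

N ≈ 2558

Marked at large before each occasion: Mᵢ = Σⱼ<ᵢ (Cⱼ − Rⱼ) → M1=0, M2=413, M3=652, M4=1071
Σ MᵢCᵢ = 0·413 + 413·285 + 652·562 + 1071·532 = 0 + 117705 + 366424 + 569772 = 1053901
Σ Rᵢ = 0 + 46 + 143 + 223 = 412
N̂ = 1053901 / 412 ≈ 2558.0 → 2558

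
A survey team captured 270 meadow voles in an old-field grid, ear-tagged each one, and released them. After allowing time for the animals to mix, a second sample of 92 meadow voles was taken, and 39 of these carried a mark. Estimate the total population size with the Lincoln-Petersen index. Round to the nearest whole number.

N ≈ 637

If marked individuals mix randomly, R/C ≈ M/N, giving N ≈ M·C/R.
N = (270 × 92) / 39 = 24840 / 39 ≈ 636.9 → 637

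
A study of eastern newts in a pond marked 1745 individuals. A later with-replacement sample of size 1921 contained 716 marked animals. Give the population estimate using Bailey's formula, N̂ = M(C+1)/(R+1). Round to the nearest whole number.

N̂ = 1745·(1921+1)/(716+1) = 1745·1922/717 = 3353890/717 ≈ 4677.7 → 4678

N ≈ 4678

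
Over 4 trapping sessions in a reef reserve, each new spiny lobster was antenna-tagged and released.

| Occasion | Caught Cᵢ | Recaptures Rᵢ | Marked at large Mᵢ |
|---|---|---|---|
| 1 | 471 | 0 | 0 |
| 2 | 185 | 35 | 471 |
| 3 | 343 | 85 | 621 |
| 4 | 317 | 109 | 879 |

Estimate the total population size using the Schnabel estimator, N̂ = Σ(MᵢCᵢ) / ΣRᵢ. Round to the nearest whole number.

N ≈ 2527

Σ MᵢCᵢ = 0·471 + 471·185 + 621·343 + 879·317 = 0 + 87135 + 213003 + 278643 = 578781
Σ Rᵢ = 0 + 35 + 85 + 109 = 229
N̂ = 578781 / 229 ≈ 2527.4 → 2527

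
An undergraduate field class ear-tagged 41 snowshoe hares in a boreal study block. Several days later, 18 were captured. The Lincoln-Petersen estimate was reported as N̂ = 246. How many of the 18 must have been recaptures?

From N = M·C/R: R = M·C / N = 41·18 / 246 = 738 / 246 = 3.

R = 3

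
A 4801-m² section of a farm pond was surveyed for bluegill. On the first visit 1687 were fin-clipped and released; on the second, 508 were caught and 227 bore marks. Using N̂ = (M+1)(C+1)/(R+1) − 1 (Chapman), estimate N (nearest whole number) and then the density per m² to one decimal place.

density ≈ 0.8 bluegill per m²

N̂ = 1688·509/228 − 1 = 859192/228 − 1 ≈ 3767.4 → 3767
Density = N̂ / area = 3767 / 4801 ≈ 0.78 → 0.8 per m²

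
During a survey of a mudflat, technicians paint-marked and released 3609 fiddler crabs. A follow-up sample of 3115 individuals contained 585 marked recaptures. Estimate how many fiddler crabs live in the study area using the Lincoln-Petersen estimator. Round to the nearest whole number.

N = (3609 × 3115) / 585 = 11242035 / 585 ≈ 19217.2 → 19217

N ≈ 19,217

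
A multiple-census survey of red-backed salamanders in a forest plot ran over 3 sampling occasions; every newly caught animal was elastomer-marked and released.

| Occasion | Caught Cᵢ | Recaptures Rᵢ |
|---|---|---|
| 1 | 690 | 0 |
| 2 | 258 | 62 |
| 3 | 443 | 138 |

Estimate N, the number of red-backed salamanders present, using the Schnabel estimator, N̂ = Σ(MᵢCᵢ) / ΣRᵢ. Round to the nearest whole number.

Marked at large before each occasion: Mᵢ = Σⱼ<ᵢ (Cⱼ − Rⱼ) → M1=0, M2=690, M3=886
Σ MᵢCᵢ = 0·690 + 690·258 + 886·443 = 0 + 178020 + 392498 = 570518
Σ Rᵢ = 0 + 62 + 138 = 200
N̂ = 570518 / 200 ≈ 2852.6 → 2853

N ≈ 2853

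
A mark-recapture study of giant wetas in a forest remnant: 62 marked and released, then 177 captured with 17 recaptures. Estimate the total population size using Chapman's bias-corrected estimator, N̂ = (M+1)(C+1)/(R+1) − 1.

N = 622

N̂ = (62+1)(177+1)/(17+1) − 1 = 63·178/18 − 1
= 11214/18 − 1 = 623 − 1 = 622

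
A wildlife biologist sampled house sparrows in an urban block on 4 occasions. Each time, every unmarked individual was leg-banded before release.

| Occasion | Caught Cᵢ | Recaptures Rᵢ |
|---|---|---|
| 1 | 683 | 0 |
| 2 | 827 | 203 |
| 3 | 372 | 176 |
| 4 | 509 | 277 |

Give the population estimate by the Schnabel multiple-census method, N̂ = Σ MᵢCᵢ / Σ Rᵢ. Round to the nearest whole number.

N ≈ 2768

Marked at large before each occasion: Mᵢ = Σⱼ<ᵢ (Cⱼ − Rⱼ) → M1=0, M2=683, M3=1307, M4=1503
Σ MᵢCᵢ = 0·683 + 683·827 + 1307·372 + 1503·509 = 0 + 564841 + 486204 + 765027 = 1816072
Σ Rᵢ = 0 + 203 + 176 + 277 = 656
N̂ = 1816072 / 656 ≈ 2768.4 → 2768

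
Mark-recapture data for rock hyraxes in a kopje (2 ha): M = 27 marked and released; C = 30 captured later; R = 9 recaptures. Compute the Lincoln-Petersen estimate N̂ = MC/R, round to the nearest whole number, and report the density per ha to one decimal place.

N̂ = 27·30/9 = 810/9 = 90
Density = N̂ / area = 90 / 2 = 45.0 per ha

density ≈ 45.0 rock hyraxes per ha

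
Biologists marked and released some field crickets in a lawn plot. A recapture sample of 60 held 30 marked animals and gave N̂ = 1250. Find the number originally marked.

From N = M·C/R: M = N·R / C = 1250·30 / 60 = 37500 / 60 = 625.

M = 625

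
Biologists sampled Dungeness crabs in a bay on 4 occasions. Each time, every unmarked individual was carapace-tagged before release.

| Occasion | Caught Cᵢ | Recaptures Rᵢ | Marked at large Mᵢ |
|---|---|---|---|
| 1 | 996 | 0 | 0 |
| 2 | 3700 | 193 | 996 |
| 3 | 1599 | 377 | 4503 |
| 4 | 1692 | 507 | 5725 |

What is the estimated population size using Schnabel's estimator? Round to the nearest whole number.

N ≈ 19,101

Σ MᵢCᵢ = 0·996 + 996·3700 + 4503·1599 + 5725·1692 = 0 + 3685200 + 7200297 + 9686700 = 20572197
Σ Rᵢ = 0 + 193 + 377 + 507 = 1077
N̂ = 20572197 / 1077 ≈ 19101.4 → 19101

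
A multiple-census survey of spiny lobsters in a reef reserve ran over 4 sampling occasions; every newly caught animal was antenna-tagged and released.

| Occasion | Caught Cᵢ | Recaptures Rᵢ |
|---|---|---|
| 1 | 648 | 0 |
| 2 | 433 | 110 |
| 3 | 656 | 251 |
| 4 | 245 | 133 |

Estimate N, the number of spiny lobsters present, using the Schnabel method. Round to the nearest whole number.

Marked at large before each occasion: Mᵢ = Σⱼ<ᵢ (Cⱼ − Rⱼ) → M1=0, M2=648, M3=971, M4=1376
Σ MᵢCᵢ = 0·648 + 648·433 + 971·656 + 1376·245 = 0 + 280584 + 636976 + 337120 = 1254680
Σ Rᵢ = 0 + 110 + 251 + 133 = 494
N̂ = 1254680 / 494 ≈ 2539.8 → 2540

N ≈ 2540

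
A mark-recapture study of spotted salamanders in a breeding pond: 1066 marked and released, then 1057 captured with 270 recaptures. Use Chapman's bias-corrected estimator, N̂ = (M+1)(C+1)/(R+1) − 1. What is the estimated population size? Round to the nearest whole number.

N̂ = (1066+1)(1057+1)/(270+1) − 1 = 1067·1058/271 − 1
= 1128886/271 − 1 ≈ 4165.6 − 1 ≈ 4164.6 → 4165

N ≈ 4165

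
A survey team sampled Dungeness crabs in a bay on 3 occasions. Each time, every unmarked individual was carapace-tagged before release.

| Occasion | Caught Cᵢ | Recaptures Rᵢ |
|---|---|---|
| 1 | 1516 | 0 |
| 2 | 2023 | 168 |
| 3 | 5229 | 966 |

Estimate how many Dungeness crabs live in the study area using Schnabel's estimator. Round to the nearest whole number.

N ≈ 18,249

Marked at large before each occasion: Mᵢ = Σⱼ<ᵢ (Cⱼ − Rⱼ) → M1=0, M2=1516, M3=3371
Σ MᵢCᵢ = 0·1516 + 1516·2023 + 3371·5229 = 0 + 3066868 + 17626959 = 20693827
Σ Rᵢ = 0 + 168 + 966 = 1134
N̂ = 20693827 / 1134 ≈ 18248.5 → 18249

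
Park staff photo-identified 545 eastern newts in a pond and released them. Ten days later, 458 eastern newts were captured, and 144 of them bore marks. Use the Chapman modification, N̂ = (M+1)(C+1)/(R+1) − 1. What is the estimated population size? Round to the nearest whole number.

N ≈ 1727

N̂ = (545+1)(458+1)/(144+1) − 1 = 546·459/145 − 1
= 250614/145 − 1 ≈ 1728.4 − 1 ≈ 1727.4 → 1727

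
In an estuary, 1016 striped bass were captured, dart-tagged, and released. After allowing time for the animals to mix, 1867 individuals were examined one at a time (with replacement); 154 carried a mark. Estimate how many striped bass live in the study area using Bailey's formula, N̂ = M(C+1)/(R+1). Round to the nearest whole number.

N ≈ 12,244

N̂ = 1016·(1867+1)/(154+1) = 1016·1868/155 = 1897888/155 ≈ 12244.4 → 12244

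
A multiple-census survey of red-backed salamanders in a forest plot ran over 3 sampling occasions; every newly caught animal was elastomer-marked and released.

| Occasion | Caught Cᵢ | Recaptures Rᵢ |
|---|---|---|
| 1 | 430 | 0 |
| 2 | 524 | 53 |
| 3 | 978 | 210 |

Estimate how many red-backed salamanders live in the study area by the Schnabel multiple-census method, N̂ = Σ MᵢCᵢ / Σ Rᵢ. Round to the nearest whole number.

N ≈ 4207

Marked at large before each occasion: Mᵢ = Σⱼ<ᵢ (Cⱼ − Rⱼ) → M1=0, M2=430, M3=901
Σ MᵢCᵢ = 0·430 + 430·524 + 901·978 = 0 + 225320 + 881178 = 1106498
Σ Rᵢ = 0 + 53 + 210 = 263
N̂ = 1106498 / 263 ≈ 4207.2 → 4207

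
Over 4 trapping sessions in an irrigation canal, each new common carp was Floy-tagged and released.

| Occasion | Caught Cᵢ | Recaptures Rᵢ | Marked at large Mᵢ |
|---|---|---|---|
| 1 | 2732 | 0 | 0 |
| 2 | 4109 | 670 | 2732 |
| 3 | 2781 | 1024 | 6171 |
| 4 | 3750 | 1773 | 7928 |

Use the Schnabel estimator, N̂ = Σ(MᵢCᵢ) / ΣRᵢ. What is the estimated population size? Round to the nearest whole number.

Σ MᵢCᵢ = 0·2732 + 2732·4109 + 6171·2781 + 7928·3750 = 0 + 11225788 + 17161551 + 29730000 = 58117339
Σ Rᵢ = 0 + 670 + 1024 + 1773 = 3467
N̂ = 58117339 / 3467 ≈ 16763.0 → 16763

N ≈ 16,763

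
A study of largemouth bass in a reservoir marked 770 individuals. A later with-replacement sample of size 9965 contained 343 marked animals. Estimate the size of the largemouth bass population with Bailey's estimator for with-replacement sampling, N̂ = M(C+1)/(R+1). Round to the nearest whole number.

N̂ = 770·(9965+1)/(343+1) = 770·9966/344 = 7673820/344 ≈ 22307.6 → 22308

N ≈ 22,308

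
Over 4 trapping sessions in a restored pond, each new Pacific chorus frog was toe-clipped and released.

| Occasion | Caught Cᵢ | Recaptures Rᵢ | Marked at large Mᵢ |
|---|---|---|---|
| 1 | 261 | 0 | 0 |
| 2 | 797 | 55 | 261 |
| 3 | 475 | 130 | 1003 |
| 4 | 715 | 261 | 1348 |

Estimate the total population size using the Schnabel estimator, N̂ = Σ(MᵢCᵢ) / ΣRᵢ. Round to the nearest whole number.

N ≈ 3696

Σ MᵢCᵢ = 0·261 + 261·797 + 1003·475 + 1348·715 = 0 + 208017 + 476425 + 963820 = 1648262
Σ Rᵢ = 0 + 55 + 130 + 261 = 446
N̂ = 1648262 / 446 ≈ 3695.7 → 3696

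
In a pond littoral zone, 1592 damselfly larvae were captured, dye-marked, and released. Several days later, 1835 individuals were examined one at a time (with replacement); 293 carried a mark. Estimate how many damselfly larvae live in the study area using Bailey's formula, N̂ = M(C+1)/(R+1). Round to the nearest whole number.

N̂ = 1592·(1835+1)/(293+1) = 1592·1836/294 = 2922912/294 ≈ 9941.9 → 9942

N ≈ 9942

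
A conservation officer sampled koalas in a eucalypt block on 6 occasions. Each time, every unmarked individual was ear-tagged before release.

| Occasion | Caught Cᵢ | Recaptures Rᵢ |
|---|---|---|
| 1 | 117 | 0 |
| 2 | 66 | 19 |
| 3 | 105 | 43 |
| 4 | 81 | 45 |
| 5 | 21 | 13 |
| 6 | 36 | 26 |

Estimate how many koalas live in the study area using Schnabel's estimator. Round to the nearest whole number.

Marked at large before each occasion: Mᵢ = Σⱼ<ᵢ (Cⱼ − Rⱼ) → M1=0, M2=117, M3=164, M4=226, M5=262, M6=270
Σ MᵢCᵢ = 0·117 + 117·66 + 164·105 + 226·81 + 262·21 + 270·36 = 0 + 7722 + 17220 + 18306 + 5502 + 9720 = 58470
Σ Rᵢ = 0 + 19 + 43 + 45 + 13 + 26 = 146
N̂ = 58470 / 146 ≈ 400.48 → 400

N ≈ 400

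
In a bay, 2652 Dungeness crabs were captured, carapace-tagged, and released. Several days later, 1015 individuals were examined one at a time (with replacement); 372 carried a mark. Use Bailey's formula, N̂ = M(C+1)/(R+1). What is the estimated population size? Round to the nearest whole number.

N ≈ 7224

N̂ = 2652·(1015+1)/(372+1) = 2652·1016/373 = 2694432/373 ≈ 7223.7 → 7224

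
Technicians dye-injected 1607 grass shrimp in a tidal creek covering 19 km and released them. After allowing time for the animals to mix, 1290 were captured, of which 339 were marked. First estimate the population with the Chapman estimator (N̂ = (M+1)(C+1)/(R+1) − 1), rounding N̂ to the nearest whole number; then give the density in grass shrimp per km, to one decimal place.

density ≈ 321.3 grass shrimp per km

N̂ = 1608·1291/340 − 1 = 2075928/340 − 1 ≈ 6104.7 → 6105
Density = N̂ / area = 6105 / 19 ≈ 321.32 → 321.3 per km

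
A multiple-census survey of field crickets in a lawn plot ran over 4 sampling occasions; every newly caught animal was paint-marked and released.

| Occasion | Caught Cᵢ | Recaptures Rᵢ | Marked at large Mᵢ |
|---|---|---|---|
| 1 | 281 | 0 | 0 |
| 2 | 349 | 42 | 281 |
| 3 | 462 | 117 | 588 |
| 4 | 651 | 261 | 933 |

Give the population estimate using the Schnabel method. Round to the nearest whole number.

Σ MᵢCᵢ = 0·281 + 281·349 + 588·462 + 933·651 = 0 + 98069 + 271656 + 607383 = 977108
Σ Rᵢ = 0 + 42 + 117 + 261 = 420
N̂ = 977108 / 420 ≈ 2326.4 → 2326

N ≈ 2326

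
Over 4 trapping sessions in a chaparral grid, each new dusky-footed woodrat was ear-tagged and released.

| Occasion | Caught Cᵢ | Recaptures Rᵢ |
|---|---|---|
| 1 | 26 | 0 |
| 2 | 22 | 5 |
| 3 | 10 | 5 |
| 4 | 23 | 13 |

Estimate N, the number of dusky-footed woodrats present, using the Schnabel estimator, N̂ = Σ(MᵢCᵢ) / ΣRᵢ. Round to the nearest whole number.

Marked at large before each occasion: Mᵢ = Σⱼ<ᵢ (Cⱼ − Rⱼ) → M1=0, M2=26, M3=43, M4=48
Σ MᵢCᵢ = 0·26 + 26·22 + 43·10 + 48·23 = 0 + 572 + 430 + 1104 = 2106
Σ Rᵢ = 0 + 5 + 5 + 13 = 23
N̂ = 2106 / 23 ≈ 91.6 → 92

N ≈ 92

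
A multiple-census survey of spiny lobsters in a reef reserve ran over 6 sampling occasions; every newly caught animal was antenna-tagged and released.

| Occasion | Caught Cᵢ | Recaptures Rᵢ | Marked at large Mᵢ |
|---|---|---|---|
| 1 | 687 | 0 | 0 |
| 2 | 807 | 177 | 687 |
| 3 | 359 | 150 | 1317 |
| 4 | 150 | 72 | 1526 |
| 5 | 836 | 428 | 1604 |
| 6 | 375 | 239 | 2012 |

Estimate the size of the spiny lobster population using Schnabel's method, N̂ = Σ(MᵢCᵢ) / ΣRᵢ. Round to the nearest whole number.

Σ MᵢCᵢ = 0·687 + 687·807 + 1317·359 + 1526·150 + 1604·836 + 2012·375 = 0 + 554409 + 472803 + 228900 + 1340944 + 754500 = 3351556
Σ Rᵢ = 0 + 177 + 150 + 72 + 428 + 239 = 1066
N̂ = 3351556 / 1066 ≈ 3144.0 → 3144

N ≈ 3144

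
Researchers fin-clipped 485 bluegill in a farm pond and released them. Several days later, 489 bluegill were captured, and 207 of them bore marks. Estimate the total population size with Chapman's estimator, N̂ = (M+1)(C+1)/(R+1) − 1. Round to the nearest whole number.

N ≈ 1144

N̂ = (485+1)(489+1)/(207+1) − 1 = 486·490/208 − 1
= 238140/208 − 1 ≈ 1144.9 − 1 ≈ 1143.9 → 1144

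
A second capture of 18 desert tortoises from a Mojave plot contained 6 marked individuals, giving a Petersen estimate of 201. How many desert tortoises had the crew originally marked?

M = 67

From N = M·C/R: M = N·R / C = 201·6 / 18 = 1206 / 18 = 67.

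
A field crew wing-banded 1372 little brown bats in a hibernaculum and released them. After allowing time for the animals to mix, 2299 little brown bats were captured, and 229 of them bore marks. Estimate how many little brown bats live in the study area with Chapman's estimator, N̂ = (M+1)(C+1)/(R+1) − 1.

N̂ = (1372+1)(2299+1)/(229+1) − 1 = 1373·2300/230 − 1
= 3157900/230 − 1 = 13730 − 1 = 13729

N = 13,729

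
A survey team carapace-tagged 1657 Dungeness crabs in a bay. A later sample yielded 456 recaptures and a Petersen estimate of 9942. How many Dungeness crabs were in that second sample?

C = 2736

From N = M·C/R: C = N·R / M = 9942·456 / 1657 = 4533552 / 1657 = 2736.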